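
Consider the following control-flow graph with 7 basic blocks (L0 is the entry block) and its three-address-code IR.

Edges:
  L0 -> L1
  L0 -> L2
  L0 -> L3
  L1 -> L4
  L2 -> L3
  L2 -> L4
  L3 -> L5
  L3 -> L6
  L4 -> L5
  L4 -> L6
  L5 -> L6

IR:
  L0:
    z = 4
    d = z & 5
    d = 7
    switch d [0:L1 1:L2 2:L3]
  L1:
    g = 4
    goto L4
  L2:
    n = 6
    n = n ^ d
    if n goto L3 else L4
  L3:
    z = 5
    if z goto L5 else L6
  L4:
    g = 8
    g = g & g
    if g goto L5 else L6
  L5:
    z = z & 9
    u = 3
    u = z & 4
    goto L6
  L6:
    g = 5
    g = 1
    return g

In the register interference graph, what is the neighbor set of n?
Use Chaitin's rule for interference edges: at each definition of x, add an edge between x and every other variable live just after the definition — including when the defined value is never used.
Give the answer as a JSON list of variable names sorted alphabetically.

Block summaries:
  L0: def={d,z} ue=∅
  L1: def={g} ue=∅
  L2: def={n} ue={d}
  L3: def={z} ue=∅
  L4: def={g} ue=∅
  L5: def={u,z} ue={z}
  L6: def={g} ue=∅

Backward fixpoint:
  L0 li=∅ lo={d,z}
  L1 li={z} lo={z}
  L2 li={d,z} lo={z}
  L3 li=∅ lo={z}
  L4 li={z} lo={z}
  L5 li={z} lo=∅
  L6 li=∅ lo=∅

Interfere edges:
  d↔{n,z}
  g↔{z}
  n↔{d,z}
  u↔{z}
  z↔{d,g,n,u}

N(n) = ["d", "z"]

Answer: ["d", "z"]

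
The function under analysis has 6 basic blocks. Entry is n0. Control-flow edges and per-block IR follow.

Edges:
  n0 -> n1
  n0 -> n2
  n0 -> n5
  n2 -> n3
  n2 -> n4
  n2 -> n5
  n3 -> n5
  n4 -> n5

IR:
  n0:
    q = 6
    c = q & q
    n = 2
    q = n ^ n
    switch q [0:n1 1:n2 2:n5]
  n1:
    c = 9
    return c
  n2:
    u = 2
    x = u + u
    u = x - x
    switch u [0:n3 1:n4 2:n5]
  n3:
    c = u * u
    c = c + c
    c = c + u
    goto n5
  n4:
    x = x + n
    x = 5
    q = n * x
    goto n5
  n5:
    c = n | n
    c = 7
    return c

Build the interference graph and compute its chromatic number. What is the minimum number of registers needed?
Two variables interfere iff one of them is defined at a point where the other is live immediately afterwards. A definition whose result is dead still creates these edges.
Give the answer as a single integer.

def/use:
  n0: {c,n,q} / ∅
  n1: {c} / ∅
  n2: {u,x} / ∅
  n3: {c} / {u}
  n4: {q,x} / {n,x}
  n5: {c} / {n}

Backward fixpoint:
  n0 li=∅ lo={n}
  n1 li=∅ lo=∅
  n2 li={n} lo={n,u,x}
  n3 li={n,u} lo={n}
  n4 li={n,x} lo={n}
  n5 li={n} lo=∅

Interfere edges:
  c — {n,u}
  n — {c,q,u,x}
  q — {n}
  u — {c,n,x}
  x — {n,u}

Registers:
  clique {c,n,u} ⇒ need ≥ 3
  3-colouring: r0={n}  r1={q,u}  r2={c,x}
  χ = 3

Answer: 3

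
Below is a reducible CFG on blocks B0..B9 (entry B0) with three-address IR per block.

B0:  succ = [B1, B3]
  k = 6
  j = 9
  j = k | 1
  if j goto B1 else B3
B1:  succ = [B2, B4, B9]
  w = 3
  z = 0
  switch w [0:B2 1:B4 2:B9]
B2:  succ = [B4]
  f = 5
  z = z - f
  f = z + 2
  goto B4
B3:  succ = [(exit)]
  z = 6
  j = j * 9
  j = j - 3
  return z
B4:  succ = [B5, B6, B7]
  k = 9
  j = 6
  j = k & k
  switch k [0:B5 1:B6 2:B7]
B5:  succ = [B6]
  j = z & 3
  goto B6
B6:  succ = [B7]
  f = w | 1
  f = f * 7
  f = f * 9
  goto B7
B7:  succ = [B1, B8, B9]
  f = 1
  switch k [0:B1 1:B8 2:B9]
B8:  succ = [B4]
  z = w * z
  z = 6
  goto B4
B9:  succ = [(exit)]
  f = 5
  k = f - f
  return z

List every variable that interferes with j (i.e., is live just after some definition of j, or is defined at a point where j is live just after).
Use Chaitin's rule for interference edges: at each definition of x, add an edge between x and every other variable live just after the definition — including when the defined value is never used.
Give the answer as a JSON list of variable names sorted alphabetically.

Answer: ["k", "w", "z"]

Derivation:
Block summaries:
  B0: {j,k} / ∅
  B1: {w,z} / ∅
  B2: {f,z} / {z}
  B3: {j,z} / {j}
  B4: {j,k} / ∅
  B5: {j} / {z}
  B6: {f} / {w}
  B7: {f} / {k}
  B8: {z} / {w,z}
  B9: {f,k} / {z}

Backward fixpoint:
  B0: in=∅ out={j}
  B1: in=∅ out={w,z}
  B2: in={w,z} out={w,z}
  B3: in={j} out=∅
  B4: in={w,z} out={k,w,z}
  B5: in={k,w,z} out={k,w,z}
  B6: in={k,w,z} out={k,w,z}
  B7: in={k,w,z} out={w,z}
  B8: in={w,z} out={w,z}
  B9: in={z} out=∅

Interfere edges:
  f↔{k,w,z}
  j↔{k,w,z}
  k↔{f,j,w,z}
  w↔{f,j,k,z}
  z↔{f,j,k,w}

N(j) = ["k", "w", "z"]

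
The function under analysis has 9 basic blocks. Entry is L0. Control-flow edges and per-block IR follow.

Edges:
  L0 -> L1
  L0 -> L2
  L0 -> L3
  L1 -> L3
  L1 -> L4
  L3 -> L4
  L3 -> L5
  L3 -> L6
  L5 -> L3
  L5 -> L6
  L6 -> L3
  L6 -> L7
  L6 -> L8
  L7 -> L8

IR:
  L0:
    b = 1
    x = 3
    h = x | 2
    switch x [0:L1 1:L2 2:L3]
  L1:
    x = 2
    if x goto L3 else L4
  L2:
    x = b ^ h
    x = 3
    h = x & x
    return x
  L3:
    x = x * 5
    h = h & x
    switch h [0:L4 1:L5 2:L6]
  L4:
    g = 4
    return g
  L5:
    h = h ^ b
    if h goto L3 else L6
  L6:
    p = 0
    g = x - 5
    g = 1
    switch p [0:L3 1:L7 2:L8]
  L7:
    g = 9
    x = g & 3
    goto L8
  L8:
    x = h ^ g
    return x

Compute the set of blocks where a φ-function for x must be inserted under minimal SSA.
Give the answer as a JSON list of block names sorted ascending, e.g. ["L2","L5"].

idom tree: L1←L0 L2←L0 L3←L0 L4←L0 L5←L3 L6←L3 L7←L6 L8←L6
Dom∩ at merges:
  L3: preds {L0,L1,L5,L6}: {L0} ∩ {L0,L1} ∩ {L0,L3,L5} ∩ {L0,L3,L6} = {L0}; idom=L0
  L4: preds {L1,L3}: {L0,L1} ∩ {L0,L3} = {L0}; idom=L0
  L6: preds {L3,L5}: {L0,L3} ∩ {L0,L3,L5} = {L0,L3}; idom=L3
  L8: preds {L6,L7}: {L0,L3,L6} ∩ {L0,L3,L6,L7} = {L0,L3,L6}; idom=L6

Frontier:
  join L3 pred L0: · stop@L0
  join L3 pred L1: L1 stop@L0
  join L3 pred L5: L5→L3 stop@L0
  join L3 pred L6: L6→L3 stop@L0
  join L4 pred L1: L1 stop@L0
  join L4 pred L3: L3 stop@L0
  join L6 pred L3: · stop@L3
  join L6 pred L5: L5 stop@L3
  join L8 pred L6: · stop@L6
  join L8 pred L7: L7 stop@L6
  L0: DF=∅
  L1: DF={L3,L4}
  L2: DF=∅
  L3: DF={L3,L4}
  L4: DF=∅
  L5: DF={L3,L6}
  L6: DF={L3}
  L7: DF={L8}
  L8: DF=∅

φ for x: defs {L0,L1,L2,L3,L7,L8}
  DF⁺ = {L3,L4,L8}

Answer: ["L3", "L4", "L8"]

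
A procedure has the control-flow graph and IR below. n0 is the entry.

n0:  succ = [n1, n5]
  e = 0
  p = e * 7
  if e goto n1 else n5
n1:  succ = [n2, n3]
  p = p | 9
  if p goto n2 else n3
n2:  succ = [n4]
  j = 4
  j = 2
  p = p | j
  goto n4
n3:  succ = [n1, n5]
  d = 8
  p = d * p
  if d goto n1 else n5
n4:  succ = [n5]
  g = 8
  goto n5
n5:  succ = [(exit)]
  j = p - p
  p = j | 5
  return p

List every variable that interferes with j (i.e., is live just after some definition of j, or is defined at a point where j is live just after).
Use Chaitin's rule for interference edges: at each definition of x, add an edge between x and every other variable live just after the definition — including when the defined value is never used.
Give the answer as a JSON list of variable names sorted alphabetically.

Answer: ["p"]

Derivation:
Block summaries:
  n0: def={e,p} ue=∅
  n1: def={p} ue={p}
  n2: def={j,p} ue={p}
  n3: def={d,p} ue={p}
  n4: def={g} ue=∅
  n5: def={j,p} ue={p}

Backward fixpoint:
  n0 li=∅ lo={p}
  n1 li={p} lo={p}
  n2 li={p} lo={p}
  n3 li={p} lo={p}
  n4 li={p} lo={p}
  n5 li={p} lo=∅

Interfere edges:
  d: {p}
  e: {p}
  g: {p}
  j: {p}
  p: {d,e,g,j}

N(j) = ["p"]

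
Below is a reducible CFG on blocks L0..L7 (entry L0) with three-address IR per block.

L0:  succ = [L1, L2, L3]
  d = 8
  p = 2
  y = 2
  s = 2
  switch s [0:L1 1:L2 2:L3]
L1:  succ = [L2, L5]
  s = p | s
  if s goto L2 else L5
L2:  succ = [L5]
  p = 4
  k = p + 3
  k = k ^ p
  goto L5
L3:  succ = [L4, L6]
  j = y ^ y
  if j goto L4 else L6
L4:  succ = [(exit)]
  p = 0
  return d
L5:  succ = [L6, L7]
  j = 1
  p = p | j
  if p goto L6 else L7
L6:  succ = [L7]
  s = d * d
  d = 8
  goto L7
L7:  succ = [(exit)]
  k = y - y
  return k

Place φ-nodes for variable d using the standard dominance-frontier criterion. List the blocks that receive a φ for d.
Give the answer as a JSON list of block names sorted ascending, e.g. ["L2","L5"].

idom tree: L1←L0 L2←L0 L3←L0 L4←L3 L5←L0 L6←L0 L7←L0
Dom∩ at merges:
  L2: preds {L0,L1}: {L0} ∩ {L0,L1} = {L0}; idom=L0
  L5: preds {L1,L2}: {L0,L1} ∩ {L0,L2} = {L0}; idom=L0
  L6: preds {L3,L5}: {L0,L3} ∩ {L0,L5} = {L0}; idom=L0
  L7: preds {L5,L6}: {L0,L5} ∩ {L0,L6} = {L0}; idom=L0

DF derivation:
  join L2 pred L0: · stop@L0
  join L2 pred L1: L1 stop@L0
  join L5 pred L1: L1 stop@L0
  join L5 pred L2: L2 stop@L0
  join L6 pred L3: L3 stop@L0
  join L6 pred L5: L5 stop@L0
  join L7 pred L5: L5 stop@L0
  join L7 pred L6: L6 stop@L0
  L0 → ∅
  L1 → {L2,L5}
  L2 → {L5}
  L3 → {L6}
  L4 → ∅
  L5 → {L6,L7}
  L6 → {L7}
  L7 → ∅

φ for d: defs {L0,L6}
  DF⁺ = {L7}

Answer: ["L7"]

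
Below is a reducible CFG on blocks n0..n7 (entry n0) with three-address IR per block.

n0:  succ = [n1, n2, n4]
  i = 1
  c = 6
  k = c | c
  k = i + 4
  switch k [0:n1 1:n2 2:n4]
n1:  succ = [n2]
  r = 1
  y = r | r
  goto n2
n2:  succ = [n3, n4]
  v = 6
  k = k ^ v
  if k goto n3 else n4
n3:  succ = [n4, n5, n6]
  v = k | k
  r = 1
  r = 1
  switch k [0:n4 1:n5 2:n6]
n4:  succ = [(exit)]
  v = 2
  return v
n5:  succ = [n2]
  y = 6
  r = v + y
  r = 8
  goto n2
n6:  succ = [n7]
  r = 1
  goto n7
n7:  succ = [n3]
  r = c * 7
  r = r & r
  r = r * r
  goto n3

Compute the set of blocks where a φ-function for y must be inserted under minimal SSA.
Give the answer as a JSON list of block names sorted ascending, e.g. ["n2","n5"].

idom tree: n1←n0 n2←n0 n3←n2 n4←n0 n5←n3 n6←n3 n7←n6
Dom∩ at merges:
  n2: preds {n0,n1,n5}: {n0} ∩ {n0,n1} ∩ {n0,n2,n3,n5} = {n0}; idom=n0
  n3: preds {n2,n7}: {n0,n2} ∩ {n0,n2,n3,n6,n7} = {n0,n2}; idom=n2
  n4: preds {n0,n2,n3}: {n0} ∩ {n0,n2} ∩ {n0,n2,n3} = {n0}; idom=n0

DF derivation:
  join n2 pred n0: · stop@n0
  join n2 pred n1: n1 stop@n0
  join n2 pred n5: n5→n3→n2 stop@n0
  join n3 pred n2: · stop@n2
  join n3 pred n7: n7→n6→n3 stop@n2
  join n4 pred n0: · stop@n0
  join n4 pred n2: n2 stop@n0
  join n4 pred n3: n3→n2 stop@n0
  n0 → ∅
  n1 → {n2}
  n2 → {n2,n4}
  n3 → {n2,n3,n4}
  n4 → ∅
  n5 → {n2}
  n6 → {n3}
  n7 → {n3}

φ for y: defs {n1,n5}
  DF⁺ = {n2,n4}

Answer: ["n2", "n4"]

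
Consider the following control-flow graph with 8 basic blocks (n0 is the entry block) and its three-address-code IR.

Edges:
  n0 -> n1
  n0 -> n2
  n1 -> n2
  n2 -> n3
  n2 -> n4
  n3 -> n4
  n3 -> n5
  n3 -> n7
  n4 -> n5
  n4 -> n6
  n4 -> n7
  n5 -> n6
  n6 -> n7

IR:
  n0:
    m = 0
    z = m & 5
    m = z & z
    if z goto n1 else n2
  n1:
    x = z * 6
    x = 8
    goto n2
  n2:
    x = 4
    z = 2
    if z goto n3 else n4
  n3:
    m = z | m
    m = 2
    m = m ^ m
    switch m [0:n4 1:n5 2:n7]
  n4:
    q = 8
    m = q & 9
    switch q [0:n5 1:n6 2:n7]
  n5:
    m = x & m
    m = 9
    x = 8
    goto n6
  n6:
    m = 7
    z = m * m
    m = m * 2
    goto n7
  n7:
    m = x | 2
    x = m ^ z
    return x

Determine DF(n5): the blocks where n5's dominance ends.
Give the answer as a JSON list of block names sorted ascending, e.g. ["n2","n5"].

Answer: ["n6"]

Analysis:
idom tree: n1←n0 n2←n0 n3←n2 n4←n2 n5←n2 n6←n2 n7←n2
Join-block Dom:
  n2: preds {n0,n1}: {n0} ∩ {n0,n1} = {n0}; idom=n0
  n4: preds {n2,n3}: {n0,n2} ∩ {n0,n2,n3} = {n0,n2}; idom=n2
  n5: preds {n3,n4}: {n0,n2,n3} ∩ {n0,n2,n4} = {n0,n2}; idom=n2
  n6: preds {n4,n5}: {n0,n2,n4} ∩ {n0,n2,n5} = {n0,n2}; idom=n2
  n7: preds {n3,n4,n6}: {n0,n2,n3} ∩ {n0,n2,n4} ∩ {n0,n2,n6} = {n0,n2}; idom=n2

DF walk-up:
  join n2 pred n0: · stop@n0
  join n2 pred n1: n1 stop@n0
  join n4 pred n2: · stop@n2
  join n4 pred n3: n3 stop@n2
  join n5 pred n3: n3 stop@n2
  join n5 pred n4: n4 stop@n2
  join n6 pred n4: n4 stop@n2
  join n6 pred n5: n5 stop@n2
  join n7 pred n3: n3 stop@n2
  join n7 pred n4: n4 stop@n2
  join n7 pred n6: n6 stop@n2
  n0: DF=∅
  n1: DF={n2}
  n2: DF=∅
  n3: DF={n4,n5,n7}
  n4: DF={n5,n6,n7}
  n5: DF={n6}
  n6: DF={n7}
  n7: DF=∅

DF(n5) = ["n6"]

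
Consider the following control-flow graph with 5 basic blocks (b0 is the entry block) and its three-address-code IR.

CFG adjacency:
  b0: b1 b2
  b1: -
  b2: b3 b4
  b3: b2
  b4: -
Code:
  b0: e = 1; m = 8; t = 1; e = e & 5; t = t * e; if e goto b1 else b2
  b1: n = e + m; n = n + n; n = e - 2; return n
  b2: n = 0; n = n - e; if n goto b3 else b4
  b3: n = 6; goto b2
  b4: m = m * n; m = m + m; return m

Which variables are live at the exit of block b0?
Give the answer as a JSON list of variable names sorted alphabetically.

Answer: ["e", "m"]

Derivation:
def/use:
  b0 def {e,m,t} use ∅
  b1 def {n} use {e,m}
  b2 def {n} use {e}
  b3 def {n} use ∅
  b4 def {m} use {m,n}

Liveness:
  b0 li=∅ lo={e,m}
  b1 li={e,m} lo=∅
  b2 li={e,m} lo={e,m,n}
  b3 li={e,m} lo={e,m}
  b4 li={m,n} lo=∅

live-out(b0) = ["e", "m"]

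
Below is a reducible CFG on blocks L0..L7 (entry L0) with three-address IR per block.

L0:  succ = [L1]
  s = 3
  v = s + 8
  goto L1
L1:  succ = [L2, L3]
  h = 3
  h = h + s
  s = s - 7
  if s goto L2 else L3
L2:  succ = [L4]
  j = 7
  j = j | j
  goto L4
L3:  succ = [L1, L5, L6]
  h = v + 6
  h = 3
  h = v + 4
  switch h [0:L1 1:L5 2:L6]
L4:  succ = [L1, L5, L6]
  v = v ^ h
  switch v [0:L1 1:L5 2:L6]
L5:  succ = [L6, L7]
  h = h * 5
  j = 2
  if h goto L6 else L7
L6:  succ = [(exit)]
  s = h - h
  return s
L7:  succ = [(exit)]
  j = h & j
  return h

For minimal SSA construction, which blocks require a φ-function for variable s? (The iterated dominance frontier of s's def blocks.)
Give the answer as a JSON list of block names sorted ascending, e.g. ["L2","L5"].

Answer: ["L1"]

Working:
idom tree: L1←L0 L2←L1 L3←L1 L4←L2 L5←L1 L6←L1 L7←L5
Dom at joins:
  L1: preds {L0,L3,L4}: {L0} ∩ {L0,L1,L3} ∩ {L0,L1,L2,L4} = {L0}; idom=L0
  L5: preds {L3,L4}: {L0,L1,L3} ∩ {L0,L1,L2,L4} = {L0,L1}; idom=L1
  L6: preds {L3,L4,L5}: {L0,L1,L3} ∩ {L0,L1,L2,L4} ∩ {L0,L1,L5} = {L0,L1}; idom=L1

DF walk-up:
  L1←L0: walk · to L0
  L1←L3: walk L3→L1 to L0
  L1←L4: walk L4→L2→L1 to L0
  L5←L3: walk L3 to L1
  L5←L4: walk L4→L2 to L1
  L6←L3: walk L3 to L1
  L6←L4: walk L4→L2 to L1
  L6←L5: walk L5 to L1
  L0 → ∅
  L1 → {L1}
  L2 → {L1,L5,L6}
  L3 → {L1,L5,L6}
  L4 → {L1,L5,L6}
  L5 → {L6}
  L6 → ∅
  L7 → ∅

φ for s: defs {L0,L1,L6}
  DF⁺ = {L1}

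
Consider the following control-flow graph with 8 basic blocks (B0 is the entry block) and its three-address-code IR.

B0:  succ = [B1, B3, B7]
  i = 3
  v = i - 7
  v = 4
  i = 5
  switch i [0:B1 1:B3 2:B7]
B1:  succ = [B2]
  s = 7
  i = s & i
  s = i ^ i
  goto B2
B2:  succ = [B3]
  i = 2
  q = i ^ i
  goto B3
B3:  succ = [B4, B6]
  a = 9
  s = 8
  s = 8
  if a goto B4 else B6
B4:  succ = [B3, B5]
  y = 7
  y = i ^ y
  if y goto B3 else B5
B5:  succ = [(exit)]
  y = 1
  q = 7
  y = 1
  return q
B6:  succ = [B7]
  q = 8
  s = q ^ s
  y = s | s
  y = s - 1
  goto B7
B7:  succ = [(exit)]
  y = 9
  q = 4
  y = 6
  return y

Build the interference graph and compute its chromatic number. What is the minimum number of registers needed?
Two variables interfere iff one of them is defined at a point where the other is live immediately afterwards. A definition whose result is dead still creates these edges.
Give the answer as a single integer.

Answer: 4

Derivation:
def/use:
  B0: {i,v} / ∅
  B1: {i,s} / {i}
  B2: {i,q} / ∅
  B3: {a,s} / ∅
  B4: {y} / {i}
  B5: {q,y} / ∅
  B6: {q,s,y} / {s}
  B7: {q,y} / ∅

Liveness:
  live B0: ∅→{i}
  live B1: {i}→∅
  live B2: ∅→{i}
  live B3: {i}→{i,s}
  live B4: {i}→{i}
  live B5: ∅→∅
  live B6: {s}→∅
  live B7: ∅→∅

Interference:
  a: {i,s}
  i: {a,q,s,y}
  q: {i,s,y}
  s: {a,i,q,y}
  v: ∅
  y: {i,q,s}

Colouring:
  {i,q,s,y} pairwise interfere (4-clique) ⇒ χ ≥ 4
  assign a→r2 i→r0 q→r2 s→r1 v→r0 y→r3 — no edge inside a register ⇒ χ ≤ 4
  χ = 4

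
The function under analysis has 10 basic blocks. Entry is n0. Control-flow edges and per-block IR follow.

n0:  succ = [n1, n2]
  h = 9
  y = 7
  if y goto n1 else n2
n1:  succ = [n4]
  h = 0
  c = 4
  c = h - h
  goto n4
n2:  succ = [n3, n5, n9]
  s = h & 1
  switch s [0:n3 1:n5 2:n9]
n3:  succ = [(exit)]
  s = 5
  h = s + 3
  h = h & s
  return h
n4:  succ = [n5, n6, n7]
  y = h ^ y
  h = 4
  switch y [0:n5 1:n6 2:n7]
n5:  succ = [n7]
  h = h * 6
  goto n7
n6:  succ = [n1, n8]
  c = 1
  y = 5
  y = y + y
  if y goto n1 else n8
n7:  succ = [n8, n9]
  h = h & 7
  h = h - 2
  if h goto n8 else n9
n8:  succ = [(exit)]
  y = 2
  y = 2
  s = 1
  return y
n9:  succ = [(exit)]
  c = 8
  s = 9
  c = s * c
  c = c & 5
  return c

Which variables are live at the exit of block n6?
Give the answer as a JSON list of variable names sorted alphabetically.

Answer: ["y"]

Working:
Per-block:
  n0: {h,y} / ∅
  n1: {c,h} / ∅
  n2: {s} / {h}
  n3: {h,s} / ∅
  n4: {h,y} / {h,y}
  n5: {h} / {h}
  n6: {c,y} / ∅
  n7: {h} / {h}
  n8: {s,y} / ∅
  n9: {c,s} / ∅

Live sets:
  n0: in=∅ out={h,y}
  n1: in={y} out={h,y}
  n2: in={h} out={h}
  n3: in=∅ out=∅
  n4: in={h,y} out={h}
  n5: in={h} out={h}
  n6: in=∅ out={y}
  n7: in={h} out=∅
  n8: in=∅ out=∅
  n9: in=∅ out=∅

live-out(n6) = ["y"]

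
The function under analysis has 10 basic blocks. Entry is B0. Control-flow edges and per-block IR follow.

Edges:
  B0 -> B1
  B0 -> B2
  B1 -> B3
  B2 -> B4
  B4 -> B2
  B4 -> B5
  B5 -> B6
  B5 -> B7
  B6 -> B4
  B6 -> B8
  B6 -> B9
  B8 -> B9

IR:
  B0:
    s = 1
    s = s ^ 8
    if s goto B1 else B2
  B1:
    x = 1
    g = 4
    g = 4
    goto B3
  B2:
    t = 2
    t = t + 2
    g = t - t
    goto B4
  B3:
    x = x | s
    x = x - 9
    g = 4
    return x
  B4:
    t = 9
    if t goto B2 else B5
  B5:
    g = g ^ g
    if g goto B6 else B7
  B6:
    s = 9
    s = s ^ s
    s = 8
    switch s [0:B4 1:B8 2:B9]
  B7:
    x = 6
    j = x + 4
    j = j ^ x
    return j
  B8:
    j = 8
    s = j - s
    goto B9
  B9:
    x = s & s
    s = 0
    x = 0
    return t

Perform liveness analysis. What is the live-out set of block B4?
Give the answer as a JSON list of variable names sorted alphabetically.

Per-block:
  B0 def {s} use ∅
  B1 def {g,x} use ∅
  B2 def {g,t} use ∅
  B3 def {g,x} use {s,x}
  B4 def {t} use ∅
  B5 def {g} use {g}
  B6 def {s} use ∅
  B7 def {j,x} use ∅
  B8 def {j,s} use {s}
  B9 def {s,x} use {s,t}

Live sets:
  B0 li=∅ lo={s}
  B1 li={s} lo={s,x}
  B2 li=∅ lo={g}
  B3 li={s,x} lo=∅
  B4 li={g} lo={g,t}
  B5 li={g,t} lo={g,t}
  B6 li={g,t} lo={g,s,t}
  B7 li=∅ lo=∅
  B8 li={s,t} lo={s,t}
  B9 li={s,t} lo=∅

live-out(B4) = ["g", "t"]

Answer: ["g", "t"]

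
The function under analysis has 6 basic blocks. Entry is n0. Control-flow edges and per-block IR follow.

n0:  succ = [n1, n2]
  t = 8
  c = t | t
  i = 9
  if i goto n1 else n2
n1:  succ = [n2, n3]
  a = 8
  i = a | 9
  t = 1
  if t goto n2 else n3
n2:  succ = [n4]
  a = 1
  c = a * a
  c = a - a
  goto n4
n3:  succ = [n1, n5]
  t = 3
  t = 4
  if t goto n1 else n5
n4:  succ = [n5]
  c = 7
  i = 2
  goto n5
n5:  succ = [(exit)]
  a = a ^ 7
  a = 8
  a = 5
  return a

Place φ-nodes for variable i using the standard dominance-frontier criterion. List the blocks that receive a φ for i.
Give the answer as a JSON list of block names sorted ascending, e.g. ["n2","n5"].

idom tree: n1←n0 n2←n0 n3←n1 n4←n2 n5←n0
Join-block Dom:
  n1: preds {n0,n3}: {n0} ∩ {n0,n1,n3} = {n0}; idom=n0
  n2: preds {n0,n1}: {n0} ∩ {n0,n1} = {n0}; idom=n0
  n5: preds {n3,n4}: {n0,n1,n3} ∩ {n0,n2,n4} = {n0}; idom=n0

Frontier:
  join n1 pred n0: · stop@n0
  join n1 pred n3: n3→n1 stop@n0
  join n2 pred n0: · stop@n0
  join n2 pred n1: n1 stop@n0
  join n5 pred n3: n3→n1 stop@n0
  join n5 pred n4: n4→n2 stop@n0
  DF(n0)=∅
  DF(n1)={n1,n2,n5}
  DF(n2)={n5}
  DF(n3)={n1,n5}
  DF(n4)={n5}
  DF(n5)=∅

φ for i: defs {n0,n1,n4}
  DF⁺ = {n1,n2,n5}

Answer: ["n1", "n2", "n5"]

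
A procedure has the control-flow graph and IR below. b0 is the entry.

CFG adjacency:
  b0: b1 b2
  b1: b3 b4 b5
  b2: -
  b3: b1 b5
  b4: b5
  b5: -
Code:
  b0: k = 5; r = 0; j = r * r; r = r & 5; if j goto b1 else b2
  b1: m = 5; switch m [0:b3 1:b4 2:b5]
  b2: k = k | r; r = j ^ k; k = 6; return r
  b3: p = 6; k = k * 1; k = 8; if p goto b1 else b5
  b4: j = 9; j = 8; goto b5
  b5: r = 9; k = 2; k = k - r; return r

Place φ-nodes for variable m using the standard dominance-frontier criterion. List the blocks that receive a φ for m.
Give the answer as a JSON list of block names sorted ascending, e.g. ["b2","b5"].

idom tree: b1←b0 b2←b0 b3←b1 b4←b1 b5←b1
Dom at joins:
  b1: preds {b0,b3}: {b0} ∩ {b0,b1,b3} = {b0}; idom=b0
  b5: preds {b1,b3,b4}: {b0,b1} ∩ {b0,b1,b3} ∩ {b0,b1,b4} = {b0,b1}; idom=b1

DF walk-up:
  b1←b0: walk · to b0
  b1←b3: walk b3→b1 to b0
  b5←b1: walk · to b1
  b5←b3: walk b3 to b1
  b5←b4: walk b4 to b1
  b0 → ∅
  b1 → {b1}
  b2 → ∅
  b3 → {b1,b5}
  b4 → {b5}
  b5 → ∅

φ for m: defs {b1}
  DF⁺ = {b1}

Answer: ["b1"]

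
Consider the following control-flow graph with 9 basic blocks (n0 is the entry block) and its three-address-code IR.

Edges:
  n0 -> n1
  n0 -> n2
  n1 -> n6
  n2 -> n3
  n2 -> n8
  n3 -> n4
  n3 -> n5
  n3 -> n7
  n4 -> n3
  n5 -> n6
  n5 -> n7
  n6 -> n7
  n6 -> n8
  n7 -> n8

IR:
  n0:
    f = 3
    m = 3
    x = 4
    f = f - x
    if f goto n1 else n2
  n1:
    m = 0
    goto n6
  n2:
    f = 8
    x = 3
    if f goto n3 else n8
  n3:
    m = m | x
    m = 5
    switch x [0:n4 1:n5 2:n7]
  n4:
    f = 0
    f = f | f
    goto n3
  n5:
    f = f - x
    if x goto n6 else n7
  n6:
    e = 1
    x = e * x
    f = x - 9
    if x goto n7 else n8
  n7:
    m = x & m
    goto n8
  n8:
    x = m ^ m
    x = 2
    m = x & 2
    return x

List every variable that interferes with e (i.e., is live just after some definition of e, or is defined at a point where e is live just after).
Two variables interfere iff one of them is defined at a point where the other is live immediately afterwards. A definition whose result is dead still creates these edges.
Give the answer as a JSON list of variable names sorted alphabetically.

Answer: ["m", "x"]

Working:
Block summaries:
  n0: {f,m,x} / ∅
  n1: {m} / ∅
  n2: {f,x} / ∅
  n3: {m} / {m,x}
  n4: {f} / ∅
  n5: {f} / {f,x}
  n6: {e,f,x} / {x}
  n7: {m} / {m,x}
  n8: {m,x} / {m}

Liveness:
  live n0: ∅→{m,x}
  live n1: {x}→{m,x}
  live n2: {m}→{f,m,x}
  live n3: {f,m,x}→{f,m,x}
  live n4: {m,x}→{f,m,x}
  live n5: {f,m,x}→{m,x}
  live n6: {m,x}→{m,x}
  live n7: {m,x}→{m}
  live n8: {m}→∅

Conflict graph:
  e↔{m,x}
  f↔{m,x}
  m↔{e,f,x}
  x↔{e,f,m}

N(e) = ["m", "x"]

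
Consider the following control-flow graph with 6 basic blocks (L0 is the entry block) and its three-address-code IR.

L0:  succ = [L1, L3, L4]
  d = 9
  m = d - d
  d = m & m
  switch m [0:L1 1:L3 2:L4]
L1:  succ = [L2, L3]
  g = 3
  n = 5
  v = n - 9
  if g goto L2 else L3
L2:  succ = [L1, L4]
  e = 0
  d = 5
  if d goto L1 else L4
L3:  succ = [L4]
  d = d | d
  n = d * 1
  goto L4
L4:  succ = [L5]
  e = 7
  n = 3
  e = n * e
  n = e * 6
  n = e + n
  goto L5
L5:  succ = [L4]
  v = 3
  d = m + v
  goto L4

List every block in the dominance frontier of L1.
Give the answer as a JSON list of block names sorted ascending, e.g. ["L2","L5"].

Answer: ["L1", "L3", "L4"]

Working:
idom tree: L1←L0 L2←L1 L3←L0 L4←L0 L5←L4
Join-block Dom:
  L1: preds {L0,L2}: {L0} ∩ {L0,L1,L2} = {L0}; idom=L0
  L3: preds {L0,L1}: {L0} ∩ {L0,L1} = {L0}; idom=L0
  L4: preds {L0,L2,L3,L5}: {L0} ∩ {L0,L1,L2} ∩ {L0,L3} ∩ {L0,L4,L5} = {L0}; idom=L0

DF walk-up:
  join L1 pred L0: · stop@L0
  join L1 pred L2: L2→L1 stop@L0
  join L3 pred L0: · stop@L0
  join L3 pred L1: L1 stop@L0
  join L4 pred L0: · stop@L0
  join L4 pred L2: L2→L1 stop@L0
  join L4 pred L3: L3 stop@L0
  join L4 pred L5: L5→L4 stop@L0
  DF(L0)=∅
  DF(L1)={L1,L3,L4}
  DF(L2)={L1,L4}
  DF(L3)={L4}
  DF(L4)={L4}
  DF(L5)={L4}

DF(L1) = ["L1", "L3", "L4"]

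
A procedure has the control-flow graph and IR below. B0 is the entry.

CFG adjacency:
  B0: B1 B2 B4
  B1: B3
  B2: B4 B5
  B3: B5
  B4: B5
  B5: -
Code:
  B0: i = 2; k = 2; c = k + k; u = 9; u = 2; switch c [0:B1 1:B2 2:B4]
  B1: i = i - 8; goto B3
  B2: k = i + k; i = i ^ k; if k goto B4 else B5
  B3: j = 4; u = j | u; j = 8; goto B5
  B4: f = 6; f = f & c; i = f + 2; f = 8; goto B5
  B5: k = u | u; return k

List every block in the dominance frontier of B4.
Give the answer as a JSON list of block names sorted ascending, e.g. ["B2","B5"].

idom tree: B1←B0 B2←B0 B3←B1 B4←B0 B5←B0
Dom∩ at merges:
  B4: preds {B0,B2}: {B0} ∩ {B0,B2} = {B0}; idom=B0
  B5: preds {B2,B3,B4}: {B0,B2} ∩ {B0,B1,B3} ∩ {B0,B4} = {B0}; idom=B0

Frontier:
  B4←B0: walk · to B0
  B4←B2: walk B2 to B0
  B5←B2: walk B2 to B0
  B5←B3: walk B3→B1 to B0
  B5←B4: walk B4 to B0
  B0 → ∅
  B1 → {B5}
  B2 → {B4,B5}
  B3 → {B5}
  B4 → {B5}
  B5 → ∅

DF(B4) = ["B5"]

Answer: ["B5"]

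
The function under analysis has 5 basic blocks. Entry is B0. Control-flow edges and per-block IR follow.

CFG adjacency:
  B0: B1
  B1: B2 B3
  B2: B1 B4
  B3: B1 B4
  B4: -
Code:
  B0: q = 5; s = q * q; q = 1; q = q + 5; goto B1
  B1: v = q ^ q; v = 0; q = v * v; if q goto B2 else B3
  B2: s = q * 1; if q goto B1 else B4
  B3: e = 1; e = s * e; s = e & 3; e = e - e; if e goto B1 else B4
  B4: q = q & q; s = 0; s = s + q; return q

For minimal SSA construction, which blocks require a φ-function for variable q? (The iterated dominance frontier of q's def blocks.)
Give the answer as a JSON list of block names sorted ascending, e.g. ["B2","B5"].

idom tree: B1←B0 B2←B1 B3←B1 B4←B1
Join-block Dom:
  B1: preds {B0,B2,B3}: {B0} ∩ {B0,B1,B2} ∩ {B0,B1,B3} = {B0}; idom=B0
  B4: preds {B2,B3}: {B0,B1,B2} ∩ {B0,B1,B3} = {B0,B1}; idom=B1

Frontier:
  B1←B0: walk · to B0
  B1←B2: walk B2→B1 to B0
  B1←B3: walk B3→B1 to B0
  B4←B2: walk B2 to B1
  B4←B3: walk B3 to B1
  DF(B0)=∅
  DF(B1)={B1}
  DF(B2)={B1,B4}
  DF(B3)={B1,B4}
  DF(B4)=∅

φ for q: defs {B0,B1,B4}
  DF⁺ = {B1}

Answer: ["B1"]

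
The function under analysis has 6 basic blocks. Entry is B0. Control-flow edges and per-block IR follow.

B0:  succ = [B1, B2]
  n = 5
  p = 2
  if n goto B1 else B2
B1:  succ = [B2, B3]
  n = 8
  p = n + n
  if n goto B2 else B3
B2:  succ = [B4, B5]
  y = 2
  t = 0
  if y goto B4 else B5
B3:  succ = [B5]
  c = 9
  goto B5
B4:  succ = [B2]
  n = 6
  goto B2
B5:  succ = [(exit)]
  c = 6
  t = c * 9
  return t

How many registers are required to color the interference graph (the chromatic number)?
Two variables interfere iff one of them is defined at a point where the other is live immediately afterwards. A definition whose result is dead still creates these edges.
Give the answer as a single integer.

def/use:
  B0 def {n,p} use ∅
  B1 def {n,p} use ∅
  B2 def {t,y} use ∅
  B3 def {c} use ∅
  B4 def {n} use ∅
  B5 def {c,t} use ∅

Backward fixpoint:
  live B0: ∅→∅
  live B1: ∅→∅
  live B2: ∅→∅
  live B3: ∅→∅
  live B4: ∅→∅
  live B5: ∅→∅

Interference:
  c: ∅
  n: {p}
  p: {n}
  t: {y}
  y: {t}

Registers:
  lower bound: {n,p} mutually conflict ⇒ χ ≥ 2
  assign c→c0 n→c0 p→c1 t→c0 y→c1 — no edge inside a register ⇒ χ ≤ 2
  χ = 2

Answer: 2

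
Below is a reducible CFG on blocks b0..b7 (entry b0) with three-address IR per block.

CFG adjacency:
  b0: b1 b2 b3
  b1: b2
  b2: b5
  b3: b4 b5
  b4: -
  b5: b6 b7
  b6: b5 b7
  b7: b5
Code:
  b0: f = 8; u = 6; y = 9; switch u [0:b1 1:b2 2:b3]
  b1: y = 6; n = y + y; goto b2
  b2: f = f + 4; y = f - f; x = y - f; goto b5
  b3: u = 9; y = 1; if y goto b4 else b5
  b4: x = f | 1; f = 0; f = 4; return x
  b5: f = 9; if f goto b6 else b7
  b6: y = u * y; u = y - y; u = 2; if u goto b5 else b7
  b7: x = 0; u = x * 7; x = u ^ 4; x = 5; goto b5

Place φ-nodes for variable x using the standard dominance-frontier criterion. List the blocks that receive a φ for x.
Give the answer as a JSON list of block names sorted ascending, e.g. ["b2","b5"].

idom tree: b1←b0 b2←b0 b3←b0 b4←b3 b5←b0 b6←b5 b7←b5
Join-block Dom:
  b2: preds {b0,b1}: {b0} ∩ {b0,b1} = {b0}; idom=b0
  b5: preds {b2,b3,b6,b7}: {b0,b2} ∩ {b0,b3} ∩ {b0,b5,b6} ∩ {b0,b5,b7} = {b0}; idom=b0
  b7: preds {b5,b6}: {b0,b5} ∩ {b0,b5,b6} = {b0,b5}; idom=b5

DF derivation:
  b2←b0: walk · to b0
  b2←b1: walk b1 to b0
  b5←b2: walk b2 to b0
  b5←b3: walk b3 to b0
  b5←b6: walk b6→b5 to b0
  b5←b7: walk b7→b5 to b0
  b7←b5: walk · to b5
  b7←b6: walk b6 to b5
  b0: DF=∅
  b1: DF={b2}
  b2: DF={b5}
  b3: DF={b5}
  b4: DF=∅
  b5: DF={b5}
  b6: DF={b5,b7}
  b7: DF={b5}

φ for x: defs {b2,b4,b7}
  DF⁺ = {b5}

Answer: ["b5"]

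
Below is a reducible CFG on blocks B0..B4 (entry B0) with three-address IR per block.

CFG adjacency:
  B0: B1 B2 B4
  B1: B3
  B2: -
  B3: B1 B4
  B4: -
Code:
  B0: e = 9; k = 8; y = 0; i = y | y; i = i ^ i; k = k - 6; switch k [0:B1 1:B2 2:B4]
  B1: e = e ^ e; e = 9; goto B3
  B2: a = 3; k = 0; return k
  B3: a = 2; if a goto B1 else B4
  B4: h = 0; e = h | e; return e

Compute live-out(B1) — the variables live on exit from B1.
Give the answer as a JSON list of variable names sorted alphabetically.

Block summaries:
  B0 def {e,i,k,y} use ∅
  B1 def {e} use {e}
  B2 def {a,k} use ∅
  B3 def {a} use ∅
  B4 def {e,h} use {e}

Live sets:
  live B0: ∅→{e}
  live B1: {e}→{e}
  live B2: ∅→∅
  live B3: {e}→{e}
  live B4: {e}→∅

live-out(B1) = ["e"]

Answer: ["e"]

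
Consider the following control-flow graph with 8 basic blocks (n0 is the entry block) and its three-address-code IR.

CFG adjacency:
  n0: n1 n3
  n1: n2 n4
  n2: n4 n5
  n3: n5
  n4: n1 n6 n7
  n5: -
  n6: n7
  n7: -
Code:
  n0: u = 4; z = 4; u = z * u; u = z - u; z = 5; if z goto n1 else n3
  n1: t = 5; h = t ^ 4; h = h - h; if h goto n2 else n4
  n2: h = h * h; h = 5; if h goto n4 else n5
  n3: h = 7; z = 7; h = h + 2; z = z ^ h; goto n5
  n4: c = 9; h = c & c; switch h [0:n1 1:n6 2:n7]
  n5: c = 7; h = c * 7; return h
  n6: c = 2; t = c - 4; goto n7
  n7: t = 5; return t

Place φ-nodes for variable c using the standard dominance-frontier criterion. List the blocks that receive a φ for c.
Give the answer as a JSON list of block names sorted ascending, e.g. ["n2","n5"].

idom tree: n1←n0 n2←n1 n3←n0 n4←n1 n5←n0 n6←n4 n7←n4
Dom at joins:
  n1: preds {n0,n4}: {n0} ∩ {n0,n1,n4} = {n0}; idom=n0
  n4: preds {n1,n2}: {n0,n1} ∩ {n0,n1,n2} = {n0,n1}; idom=n1
  n5: preds {n2,n3}: {n0,n1,n2} ∩ {n0,n3} = {n0}; idom=n0
  n7: preds {n4,n6}: {n0,n1,n4} ∩ {n0,n1,n4,n6} = {n0,n1,n4}; idom=n4

DF walk-up:
  n1←n0: walk · to n0
  n1←n4: walk n4→n1 to n0
  n4←n1: walk · to n1
  n4←n2: walk n2 to n1
  n5←n2: walk n2→n1 to n0
  n5←n3: walk n3 to n0
  n7←n4: walk · to n4
  n7←n6: walk n6 to n4
  n0: DF=∅
  n1: DF={n1,n5}
  n2: DF={n4,n5}
  n3: DF={n5}
  n4: DF={n1}
  n5: DF=∅
  n6: DF={n7}
  n7: DF=∅

φ for c: defs {n4,n5,n6}
  DF⁺ = {n1,n5,n7}

Answer: ["n1", "n5", "n7"]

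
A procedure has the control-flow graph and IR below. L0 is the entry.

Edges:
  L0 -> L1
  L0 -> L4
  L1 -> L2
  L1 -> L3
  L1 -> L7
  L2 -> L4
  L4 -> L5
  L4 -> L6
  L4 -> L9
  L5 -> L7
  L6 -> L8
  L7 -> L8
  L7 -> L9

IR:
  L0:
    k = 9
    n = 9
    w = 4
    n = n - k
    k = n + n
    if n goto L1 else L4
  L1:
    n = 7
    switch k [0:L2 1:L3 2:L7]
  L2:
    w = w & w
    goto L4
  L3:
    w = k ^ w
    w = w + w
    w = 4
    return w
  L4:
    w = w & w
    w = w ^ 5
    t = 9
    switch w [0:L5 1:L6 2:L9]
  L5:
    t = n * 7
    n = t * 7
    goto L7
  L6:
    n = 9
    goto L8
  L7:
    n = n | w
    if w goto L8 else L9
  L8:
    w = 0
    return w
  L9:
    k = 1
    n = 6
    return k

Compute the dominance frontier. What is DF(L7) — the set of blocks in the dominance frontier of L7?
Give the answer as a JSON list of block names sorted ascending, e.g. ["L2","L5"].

idom tree: L1←L0 L2←L1 L3←L1 L4←L0 L5←L4 L6←L4 L7←L0 L8←L0 L9←L0
Dom∩ at merges:
  L4: preds {L0,L2}: {L0} ∩ {L0,L1,L2} = {L0}; idom=L0
  L7: preds {L1,L5}: {L0,L1} ∩ {L0,L4,L5} = {L0}; idom=L0
  L8: preds {L6,L7}: {L0,L4,L6} ∩ {L0,L7} = {L0}; idom=L0
  L9: preds {L4,L7}: {L0,L4} ∩ {L0,L7} = {L0}; idom=L0

DF derivation:
  join L4 pred L0: · stop@L0
  join L4 pred L2: L2→L1 stop@L0
  join L7 pred L1: L1 stop@L0
  join L7 pred L5: L5→L4 stop@L0
  join L8 pred L6: L6→L4 stop@L0
  join L8 pred L7: L7 stop@L0
  join L9 pred L4: L4 stop@L0
  join L9 pred L7: L7 stop@L0
  L0 → ∅
  L1 → {L4,L7}
  L2 → {L4}
  L3 → ∅
  L4 → {L7,L8,L9}
  L5 → {L7}
  L6 → {L8}
  L7 → {L8,L9}
  L8 → ∅
  L9 → ∅

DF(L7) = ["L8", "L9"]

Answer: ["L8", "L9"]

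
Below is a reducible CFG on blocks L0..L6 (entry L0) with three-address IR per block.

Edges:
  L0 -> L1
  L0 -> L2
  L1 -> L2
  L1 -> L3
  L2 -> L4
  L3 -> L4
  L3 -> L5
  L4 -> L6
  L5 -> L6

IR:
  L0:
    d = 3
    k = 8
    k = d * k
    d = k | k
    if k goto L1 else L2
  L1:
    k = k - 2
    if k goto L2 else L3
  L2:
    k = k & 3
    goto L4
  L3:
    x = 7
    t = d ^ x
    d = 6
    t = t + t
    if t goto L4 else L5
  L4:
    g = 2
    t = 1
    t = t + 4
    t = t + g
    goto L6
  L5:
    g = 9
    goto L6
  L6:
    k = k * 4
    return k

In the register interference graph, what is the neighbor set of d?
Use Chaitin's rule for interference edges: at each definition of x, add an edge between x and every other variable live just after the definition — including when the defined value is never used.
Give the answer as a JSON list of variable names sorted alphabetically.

Answer: ["k", "t", "x"]

Working:
Block summaries:
  L0 def {d,k} use ∅
  L1 def {k} use {k}
  L2 def {k} use {k}
  L3 def {d,t,x} use {d}
  L4 def {g,t} use ∅
  L5 def {g} use ∅
  L6 def {k} use {k}

Liveness:
  live L0: ∅→{d,k}
  live L1: {d,k}→{d,k}
  live L2: {k}→{k}
  live L3: {d,k}→{k}
  live L4: {k}→{k}
  live L5: {k}→{k}
  live L6: {k}→∅

Interfere edges:
  d↔{k,t,x}
  g↔{k,t}
  k↔{d,g,t,x}
  t↔{d,g,k}
  x↔{d,k}

N(d) = ["k", "t", "x"]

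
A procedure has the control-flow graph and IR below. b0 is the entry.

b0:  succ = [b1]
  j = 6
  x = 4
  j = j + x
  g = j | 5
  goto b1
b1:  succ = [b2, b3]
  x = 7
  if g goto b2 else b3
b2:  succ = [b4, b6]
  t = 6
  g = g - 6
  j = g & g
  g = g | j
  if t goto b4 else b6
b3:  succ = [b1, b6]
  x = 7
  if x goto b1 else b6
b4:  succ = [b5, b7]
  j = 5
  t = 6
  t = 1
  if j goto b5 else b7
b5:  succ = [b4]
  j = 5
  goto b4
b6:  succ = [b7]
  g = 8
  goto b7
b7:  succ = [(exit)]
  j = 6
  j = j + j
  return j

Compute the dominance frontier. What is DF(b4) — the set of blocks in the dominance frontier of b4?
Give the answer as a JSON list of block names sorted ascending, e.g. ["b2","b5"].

Answer: ["b4", "b7"]

Analysis:
idom tree: b1←b0 b2←b1 b3←b1 b4←b2 b5←b4 b6←b1 b7←b1
Dom∩ at merges:
  b1: preds {b0,b3}: {b0} ∩ {b0,b1,b3} = {b0}; idom=b0
  b4: preds {b2,b5}: {b0,b1,b2} ∩ {b0,b1,b2,b4,b5} = {b0,b1,b2}; idom=b2
  b6: preds {b2,b3}: {b0,b1,b2} ∩ {b0,b1,b3} = {b0,b1}; idom=b1
  b7: preds {b4,b6}: {b0,b1,b2,b4} ∩ {b0,b1,b6} = {b0,b1}; idom=b1

Frontier:
  b1←b0: walk · to b0
  b1←b3: walk b3→b1 to b0
  b4←b2: walk · to b2
  b4←b5: walk b5→b4 to b2
  b6←b2: walk b2 to b1
  b6←b3: walk b3 to b1
  b7←b4: walk b4→b2 to b1
  b7←b6: walk b6 to b1
  b0: DF=∅
  b1: DF={b1}
  b2: DF={b6,b7}
  b3: DF={b1,b6}
  b4: DF={b4,b7}
  b5: DF={b4}
  b6: DF={b7}
  b7: DF=∅

DF(b4) = ["b4", "b7"]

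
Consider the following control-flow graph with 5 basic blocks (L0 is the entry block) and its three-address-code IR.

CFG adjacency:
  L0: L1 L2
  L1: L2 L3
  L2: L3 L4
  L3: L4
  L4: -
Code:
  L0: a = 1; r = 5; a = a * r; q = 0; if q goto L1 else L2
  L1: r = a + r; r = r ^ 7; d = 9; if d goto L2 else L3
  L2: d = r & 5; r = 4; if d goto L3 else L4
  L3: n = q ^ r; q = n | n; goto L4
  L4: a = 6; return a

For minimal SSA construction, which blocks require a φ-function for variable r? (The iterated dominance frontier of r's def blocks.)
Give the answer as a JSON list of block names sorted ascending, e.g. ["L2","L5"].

Answer: ["L2", "L3", "L4"]

Derivation:
idom tree: L1←L0 L2←L0 L3←L0 L4←L0
Dom at joins:
  L2: preds {L0,L1}: {L0} ∩ {L0,L1} = {L0}; idom=L0
  L3: preds {L1,L2}: {L0,L1} ∩ {L0,L2} = {L0}; idom=L0
  L4: preds {L2,L3}: {L0,L2} ∩ {L0,L3} = {L0}; idom=L0

Frontier:
  L2←L0: walk · to L0
  L2←L1: walk L1 to L0
  L3←L1: walk L1 to L0
  L3←L2: walk L2 to L0
  L4←L2: walk L2 to L0
  L4←L3: walk L3 to L0
  DF(L0)=∅
  DF(L1)={L2,L3}
  DF(L2)={L3,L4}
  DF(L3)={L4}
  DF(L4)=∅

φ for r: defs {L0,L1,L2}
  DF⁺ = {L2,L3,L4}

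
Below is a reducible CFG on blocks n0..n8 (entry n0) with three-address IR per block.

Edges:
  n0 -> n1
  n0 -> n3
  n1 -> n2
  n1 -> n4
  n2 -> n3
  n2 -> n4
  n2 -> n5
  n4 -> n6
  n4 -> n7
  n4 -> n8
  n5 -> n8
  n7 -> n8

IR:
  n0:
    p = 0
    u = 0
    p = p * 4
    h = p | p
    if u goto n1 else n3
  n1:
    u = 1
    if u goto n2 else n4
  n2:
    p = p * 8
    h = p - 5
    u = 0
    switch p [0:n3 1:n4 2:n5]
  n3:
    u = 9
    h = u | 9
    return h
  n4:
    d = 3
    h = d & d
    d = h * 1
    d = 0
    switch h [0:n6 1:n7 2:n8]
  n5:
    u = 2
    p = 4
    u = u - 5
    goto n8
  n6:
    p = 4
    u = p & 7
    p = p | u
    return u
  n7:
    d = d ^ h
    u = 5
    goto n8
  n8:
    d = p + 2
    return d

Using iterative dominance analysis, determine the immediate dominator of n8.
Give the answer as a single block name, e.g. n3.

idom tree: n1←n0 n2←n1 n3←n0 n4←n1 n5←n2 n6←n4 n7←n4 n8←n1
Dom at joins:
  n3: preds {n0,n2}: {n0} ∩ {n0,n1,n2} = {n0}; idom=n0
  n4: preds {n1,n2}: {n0,n1} ∩ {n0,n1,n2} = {n0,n1}; idom=n1
  n8: preds {n4,n5,n7}: {n0,n1,n4} ∩ {n0,n1,n2,n5} ∩ {n0,n1,n4,n7} = {n0,n1}; idom=n1

idom(n8) = n1

Answer: n1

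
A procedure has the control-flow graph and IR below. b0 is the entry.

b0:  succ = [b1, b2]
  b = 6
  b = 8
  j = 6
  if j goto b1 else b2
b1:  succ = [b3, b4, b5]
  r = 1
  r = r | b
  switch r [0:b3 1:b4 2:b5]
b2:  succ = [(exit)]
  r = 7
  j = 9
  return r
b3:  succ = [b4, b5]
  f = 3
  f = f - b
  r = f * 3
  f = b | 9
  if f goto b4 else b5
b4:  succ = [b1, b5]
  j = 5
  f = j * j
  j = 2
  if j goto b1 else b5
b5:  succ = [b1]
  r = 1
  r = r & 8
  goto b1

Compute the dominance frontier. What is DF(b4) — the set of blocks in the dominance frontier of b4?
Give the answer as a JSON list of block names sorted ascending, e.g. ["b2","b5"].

idom tree: b1←b0 b2←b0 b3←b1 b4←b1 b5←b1
Dom∩ at merges:
  b1: preds {b0,b4,b5}: {b0} ∩ {b0,b1,b4} ∩ {b0,b1,b5} = {b0}; idom=b0
  b4: preds {b1,b3}: {b0,b1} ∩ {b0,b1,b3} = {b0,b1}; idom=b1
  b5: preds {b1,b3,b4}: {b0,b1} ∩ {b0,b1,b3} ∩ {b0,b1,b4} = {b0,b1}; idom=b1

DF derivation:
  join b1 pred b0: · stop@b0
  join b1 pred b4: b4→b1 stop@b0
  join b1 pred b5: b5→b1 stop@b0
  join b4 pred b1: · stop@b1
  join b4 pred b3: b3 stop@b1
  join b5 pred b1: · stop@b1
  join b5 pred b3: b3 stop@b1
  join b5 pred b4: b4 stop@b1
  b0 → ∅
  b1 → {b1}
  b2 → ∅
  b3 → {b4,b5}
  b4 → {b1,b5}
  b5 → {b1}

DF(b4) = ["b1", "b5"]

Answer: ["b1", "b5"]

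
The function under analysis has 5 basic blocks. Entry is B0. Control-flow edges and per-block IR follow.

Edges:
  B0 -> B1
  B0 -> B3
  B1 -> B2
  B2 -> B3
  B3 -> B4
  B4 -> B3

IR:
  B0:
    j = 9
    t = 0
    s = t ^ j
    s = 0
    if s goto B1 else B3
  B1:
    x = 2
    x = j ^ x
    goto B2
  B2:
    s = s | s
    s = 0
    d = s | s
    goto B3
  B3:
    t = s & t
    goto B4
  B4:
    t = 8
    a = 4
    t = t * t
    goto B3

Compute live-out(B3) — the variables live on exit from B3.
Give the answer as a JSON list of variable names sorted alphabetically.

Block summaries:
  B0 def {j,s,t} use ∅
  B1 def {x} use {j}
  B2 def {d,s} use {s}
  B3 def {t} use {s,t}
  B4 def {a,t} use ∅

Live sets:
  B0: in=∅ out={j,s,t}
  B1: in={j,s,t} out={s,t}
  B2: in={s,t} out={s,t}
  B3: in={s,t} out={s}
  B4: in={s} out={s,t}

live-out(B3) = ["s"]

Answer: ["s"]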